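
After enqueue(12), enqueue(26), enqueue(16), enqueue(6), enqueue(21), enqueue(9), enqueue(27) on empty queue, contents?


enqueue(12) -> [12]
enqueue(26) -> [12, 26]
enqueue(16) -> [12, 26, 16]
enqueue(6) -> [12, 26, 16, 6]
enqueue(21) -> [12, 26, 16, 6, 21]
enqueue(9) -> [12, 26, 16, 6, 21, 9]
enqueue(27) -> [12, 26, 16, 6, 21, 9, 27]
Final queue (front to back): [12, 26, 16, 6, 21, 9, 27]


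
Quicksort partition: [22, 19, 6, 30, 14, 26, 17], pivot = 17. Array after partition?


Elements <= 17 go left of pivot.
Result: [6, 14, 17, 30, 19, 26, 22], pivot at index 2


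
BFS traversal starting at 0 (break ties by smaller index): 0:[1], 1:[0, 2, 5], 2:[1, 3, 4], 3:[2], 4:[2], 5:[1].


BFS queue: start with [0]
Visit order: [0, 1, 2, 5, 3, 4]


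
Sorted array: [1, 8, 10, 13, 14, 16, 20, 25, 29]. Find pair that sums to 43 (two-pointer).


Two pointers: lo=0, hi=8
Found pair: (14, 29) summing to 43


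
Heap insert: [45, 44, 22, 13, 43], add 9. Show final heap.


Append 9: [45, 44, 22, 13, 43, 9]
Bubble up: no swaps needed
Result: [45, 44, 22, 13, 43, 9]


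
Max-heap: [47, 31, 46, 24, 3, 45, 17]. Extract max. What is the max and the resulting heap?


Max = 47
Replace root with last, heapify down
Resulting heap: [46, 31, 45, 24, 3, 17]


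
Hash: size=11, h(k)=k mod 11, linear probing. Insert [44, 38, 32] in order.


Insertions: 44->slot 0; 38->slot 5; 32->slot 10
Table: [44, None, None, None, None, 38, None, None, None, None, 32]


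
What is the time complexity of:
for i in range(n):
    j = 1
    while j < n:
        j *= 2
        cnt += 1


Per nesting level: O(n) * O(log n) = O(n log n)
Complexity: O(n log n)


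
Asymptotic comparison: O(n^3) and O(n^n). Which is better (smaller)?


cubic grows slower than n^n
O(n^3) is asymptotically smaller; O(n^n) grows faster


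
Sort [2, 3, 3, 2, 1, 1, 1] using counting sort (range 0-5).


Count array: [0, 3, 2, 2, 0, 0]
Reconstruct: [1, 1, 1, 2, 2, 3, 3]


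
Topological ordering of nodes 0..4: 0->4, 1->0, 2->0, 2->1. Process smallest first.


Kahn's algorithm, process smallest node first
Order: [2, 1, 0, 3, 4]


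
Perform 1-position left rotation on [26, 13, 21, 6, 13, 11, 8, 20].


Left rotate by 1: [13, 21, 6, 13, 11, 8, 20, 26]


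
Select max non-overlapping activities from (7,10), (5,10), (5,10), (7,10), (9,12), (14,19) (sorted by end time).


Greedy: pick earliest-ending, then skip overlaps.
Selected (2 activities): [(7, 10), (14, 19)]


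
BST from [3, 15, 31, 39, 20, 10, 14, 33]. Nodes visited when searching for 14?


BST root = 3
Search for 14: compare at each node
Path: [3, 15, 10, 14]


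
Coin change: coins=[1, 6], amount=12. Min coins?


dp[0]=0; dp[i]=1+min(dp[i-c] for c in coins)
...dp[7]=2, dp[8]=3, dp[9]=4, dp[10]=5, dp[11]=6, dp[12]=2
Minimum coins for 12 = 2


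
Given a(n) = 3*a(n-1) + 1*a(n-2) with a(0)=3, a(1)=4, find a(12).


Build bottom-up:
...a(10)=210258, a(11)=694435, a(12)=3*694435+1*210258=2293563


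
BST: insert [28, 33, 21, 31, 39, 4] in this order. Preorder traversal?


Root = 28; build tree by BST insertion.
Preorder traversal: [28, 21, 4, 33, 31, 39]


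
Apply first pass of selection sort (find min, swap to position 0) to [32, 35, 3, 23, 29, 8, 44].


After one pass: [3, 35, 32, 23, 29, 8, 44]


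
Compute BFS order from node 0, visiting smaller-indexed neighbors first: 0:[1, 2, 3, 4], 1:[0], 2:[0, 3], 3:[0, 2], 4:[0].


BFS queue: start with [0]
Visit order: [0, 1, 2, 3, 4]


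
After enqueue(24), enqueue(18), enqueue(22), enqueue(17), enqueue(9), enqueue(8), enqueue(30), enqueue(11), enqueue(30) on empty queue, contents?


enqueue(24) -> [24]
enqueue(18) -> [24, 18]
enqueue(22) -> [24, 18, 22]
enqueue(17) -> [24, 18, 22, 17]
enqueue(9) -> [24, 18, 22, 17, 9]
enqueue(8) -> [24, 18, 22, 17, 9, 8]
enqueue(30) -> [24, 18, 22, 17, 9, 8, 30]
enqueue(11) -> [24, 18, 22, 17, 9, 8, 30, 11]
enqueue(30) -> [24, 18, 22, 17, 9, 8, 30, 11, 30]
Final queue (front to back): [24, 18, 22, 17, 9, 8, 30, 11, 30]


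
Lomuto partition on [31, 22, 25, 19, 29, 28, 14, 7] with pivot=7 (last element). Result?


Elements <= 7 go left of pivot.
Result: [7, 22, 25, 19, 29, 28, 14, 31], pivot at index 0


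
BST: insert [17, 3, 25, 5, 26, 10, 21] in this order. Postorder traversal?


Root = 17; build tree by BST insertion.
Postorder traversal: [10, 5, 3, 21, 26, 25, 17]


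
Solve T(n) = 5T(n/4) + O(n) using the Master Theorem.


a=5, b=4, c=1. log_4(5)=1.161 > c=1. Case 1: O(n^log_b(a)) = O(n^1.161)
Complexity: O(n^1.161)


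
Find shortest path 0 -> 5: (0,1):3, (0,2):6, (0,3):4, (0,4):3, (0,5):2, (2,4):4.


Dijkstra from 0:
Distances: {0: 0, 1: 3, 2: 6, 3: 4, 4: 3, 5: 2}
Shortest distance to 5 = 2, path = [0, 5]


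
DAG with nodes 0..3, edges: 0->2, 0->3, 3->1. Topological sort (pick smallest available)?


Kahn's algorithm, process smallest node first
Order: [0, 2, 3, 1]


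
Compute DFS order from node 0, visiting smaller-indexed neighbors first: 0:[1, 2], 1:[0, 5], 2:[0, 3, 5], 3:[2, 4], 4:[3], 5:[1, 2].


DFS stack-based: start with [0]
Visit order: [0, 1, 5, 2, 3, 4]


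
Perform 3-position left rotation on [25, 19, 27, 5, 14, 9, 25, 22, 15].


Left rotate by 3: [5, 14, 9, 25, 22, 15, 25, 19, 27]


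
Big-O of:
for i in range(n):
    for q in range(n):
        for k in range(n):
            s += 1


Per nesting level: O(n) * O(n) * O(n) = O(n^3)
Complexity: O(n^3)


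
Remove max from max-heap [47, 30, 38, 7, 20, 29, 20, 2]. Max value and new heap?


Max = 47
Replace root with last, heapify down
Resulting heap: [38, 30, 29, 7, 20, 2, 20]


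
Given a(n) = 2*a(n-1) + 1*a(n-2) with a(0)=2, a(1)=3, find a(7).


Build bottom-up:
...a(5)=111, a(6)=268, a(7)=2*268+1*111=647


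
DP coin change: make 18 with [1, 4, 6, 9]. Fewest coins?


dp[0]=0; dp[i]=1+min(dp[i-c] for c in coins)
...dp[13]=2, dp[14]=3, dp[15]=2, dp[16]=3, dp[17]=3, dp[18]=2
Minimum coins for 18 = 2


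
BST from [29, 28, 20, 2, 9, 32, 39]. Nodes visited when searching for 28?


BST root = 29
Search for 28: compare at each node
Path: [29, 28]


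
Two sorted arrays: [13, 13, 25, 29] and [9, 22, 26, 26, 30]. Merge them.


Compare heads, take smaller each step.
Merged: [9, 13, 13, 22, 25, 26, 26, 29, 30]


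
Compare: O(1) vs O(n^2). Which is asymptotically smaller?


constant grows slower than quadratic
O(1) is asymptotically smaller; O(n^2) grows faster


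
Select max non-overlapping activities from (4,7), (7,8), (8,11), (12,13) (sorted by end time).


Greedy: pick earliest-ending, then skip overlaps.
Selected (4 activities): [(4, 7), (7, 8), (8, 11), (12, 13)]


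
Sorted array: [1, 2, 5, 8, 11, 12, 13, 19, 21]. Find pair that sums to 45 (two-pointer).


Two pointers: lo=0, hi=8
No pair sums to 45


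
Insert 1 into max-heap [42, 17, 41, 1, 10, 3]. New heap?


Append 1: [42, 17, 41, 1, 10, 3, 1]
Bubble up: no swaps needed
Result: [42, 17, 41, 1, 10, 3, 1]


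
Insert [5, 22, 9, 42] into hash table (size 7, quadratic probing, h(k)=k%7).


Insertions: 5->slot 5; 22->slot 1; 9->slot 2; 42->slot 0
Table: [42, 22, 9, None, None, 5, None]


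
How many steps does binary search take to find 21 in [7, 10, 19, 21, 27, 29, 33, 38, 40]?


Search for 21:
[0,8] mid=4 arr[4]=27
[0,3] mid=1 arr[1]=10
[2,3] mid=2 arr[2]=19
[3,3] mid=3 arr[3]=21
Total: 4 comparisons


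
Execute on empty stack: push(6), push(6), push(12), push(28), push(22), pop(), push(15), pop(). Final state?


push(6) -> [6]
push(6) -> [6, 6]
push(12) -> [6, 6, 12]
push(28) -> [6, 6, 12, 28]
push(22) -> [6, 6, 12, 28, 22]
pop() returns 22 -> [6, 6, 12, 28]
push(15) -> [6, 6, 12, 28, 15]
pop() returns 15 -> [6, 6, 12, 28]
Final stack (bottom to top): [6, 6, 12, 28]


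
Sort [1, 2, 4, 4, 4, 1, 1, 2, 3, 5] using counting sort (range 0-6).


Count array: [0, 3, 2, 1, 3, 1, 0]
Reconstruct: [1, 1, 1, 2, 2, 3, 4, 4, 4, 5]


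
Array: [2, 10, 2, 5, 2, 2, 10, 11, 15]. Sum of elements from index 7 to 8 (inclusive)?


Prefix sums: [0, 2, 12, 14, 19, 21, 23, 33, 44, 59]
Sum[7..8] = prefix[9] - prefix[7] = 59 - 33 = 26


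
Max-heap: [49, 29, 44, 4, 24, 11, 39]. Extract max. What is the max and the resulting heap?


Max = 49
Replace root with last, heapify down
Resulting heap: [44, 29, 39, 4, 24, 11]


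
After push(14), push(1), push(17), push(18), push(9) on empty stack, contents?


push(14) -> [14]
push(1) -> [14, 1]
push(17) -> [14, 1, 17]
push(18) -> [14, 1, 17, 18]
push(9) -> [14, 1, 17, 18, 9]
Final stack (bottom to top): [14, 1, 17, 18, 9]


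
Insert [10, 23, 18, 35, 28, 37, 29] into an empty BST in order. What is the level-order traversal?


Root = 10; build tree by BST insertion.
Level-Order traversal: [10, 23, 18, 35, 28, 37, 29]


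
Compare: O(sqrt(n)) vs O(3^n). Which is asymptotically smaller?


sublinear grows slower than exponential (base 3)
O(sqrt(n)) is asymptotically smaller; O(3^n) grows faster


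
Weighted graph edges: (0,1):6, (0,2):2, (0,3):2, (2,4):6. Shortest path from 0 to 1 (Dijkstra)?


Dijkstra from 0:
Distances: {0: 0, 1: 6, 2: 2, 3: 2, 4: 8}
Shortest distance to 1 = 6, path = [0, 1]


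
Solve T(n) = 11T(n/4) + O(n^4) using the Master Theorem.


a=11, b=4, c=4. log_4(11)=1.730 < c=4. Case 3: O(n^c) = O(n^4)
Complexity: O(n^4)


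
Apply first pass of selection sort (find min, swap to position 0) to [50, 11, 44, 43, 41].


After one pass: [11, 50, 44, 43, 41]


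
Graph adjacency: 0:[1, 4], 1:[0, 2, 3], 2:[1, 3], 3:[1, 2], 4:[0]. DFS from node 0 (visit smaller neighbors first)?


DFS stack-based: start with [0]
Visit order: [0, 1, 2, 3, 4]


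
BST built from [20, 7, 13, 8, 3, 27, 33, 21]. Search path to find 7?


BST root = 20
Search for 7: compare at each node
Path: [20, 7]


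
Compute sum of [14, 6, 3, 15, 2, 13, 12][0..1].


Prefix sums: [0, 14, 20, 23, 38, 40, 53, 65]
Sum[0..1] = prefix[2] - prefix[0] = 20 - 0 = 20


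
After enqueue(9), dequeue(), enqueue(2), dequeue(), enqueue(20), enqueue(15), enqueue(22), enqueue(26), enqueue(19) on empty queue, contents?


enqueue(9) -> [9]
dequeue() returns 9 -> []
enqueue(2) -> [2]
dequeue() returns 2 -> []
enqueue(20) -> [20]
enqueue(15) -> [20, 15]
enqueue(22) -> [20, 15, 22]
enqueue(26) -> [20, 15, 22, 26]
enqueue(19) -> [20, 15, 22, 26, 19]
Final queue (front to back): [20, 15, 22, 26, 19]


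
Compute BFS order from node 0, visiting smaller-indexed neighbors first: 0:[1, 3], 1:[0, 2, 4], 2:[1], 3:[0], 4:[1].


BFS queue: start with [0]
Visit order: [0, 1, 3, 2, 4]


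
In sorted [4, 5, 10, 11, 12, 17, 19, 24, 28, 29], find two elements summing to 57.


Two pointers: lo=0, hi=9
Found pair: (28, 29) summing to 57


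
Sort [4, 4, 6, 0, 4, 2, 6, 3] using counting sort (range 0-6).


Count array: [1, 0, 1, 1, 3, 0, 2]
Reconstruct: [0, 2, 3, 4, 4, 4, 6, 6]


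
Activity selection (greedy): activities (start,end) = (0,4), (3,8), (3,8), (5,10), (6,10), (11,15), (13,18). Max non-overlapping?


Greedy: pick earliest-ending, then skip overlaps.
Selected (3 activities): [(0, 4), (5, 10), (11, 15)]


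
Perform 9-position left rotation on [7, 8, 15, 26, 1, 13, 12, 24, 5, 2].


Left rotate by 9: [2, 7, 8, 15, 26, 1, 13, 12, 24, 5]


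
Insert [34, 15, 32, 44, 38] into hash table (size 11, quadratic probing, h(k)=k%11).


Insertions: 34->slot 1; 15->slot 4; 32->slot 10; 44->slot 0; 38->slot 5
Table: [44, 34, None, None, 15, 38, None, None, None, None, 32]


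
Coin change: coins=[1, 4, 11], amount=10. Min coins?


dp[0]=0; dp[i]=1+min(dp[i-c] for c in coins)
...dp[5]=2, dp[6]=3, dp[7]=4, dp[8]=2, dp[9]=3, dp[10]=4
Minimum coins for 10 = 4


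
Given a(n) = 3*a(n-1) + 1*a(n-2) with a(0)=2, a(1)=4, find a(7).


Build bottom-up:
...a(5)=502, a(6)=1658, a(7)=3*1658+1*502=5476


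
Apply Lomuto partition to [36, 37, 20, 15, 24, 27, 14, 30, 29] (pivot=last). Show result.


Elements <= 29 go left of pivot.
Result: [20, 15, 24, 27, 14, 29, 36, 30, 37], pivot at index 5


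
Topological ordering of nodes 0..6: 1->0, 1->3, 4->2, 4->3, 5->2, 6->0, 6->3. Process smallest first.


Kahn's algorithm, process smallest node first
Order: [1, 4, 5, 2, 6, 0, 3]


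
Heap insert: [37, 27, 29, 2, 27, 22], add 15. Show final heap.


Append 15: [37, 27, 29, 2, 27, 22, 15]
Bubble up: no swaps needed
Result: [37, 27, 29, 2, 27, 22, 15]


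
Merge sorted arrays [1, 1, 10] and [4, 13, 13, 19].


Compare heads, take smaller each step.
Merged: [1, 1, 4, 10, 13, 13, 19]


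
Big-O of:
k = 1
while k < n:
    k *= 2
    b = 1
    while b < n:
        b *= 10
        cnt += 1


Per nesting level: O(log n) * O(log n) = O((log n)^2)
Complexity: O((log n)^2)


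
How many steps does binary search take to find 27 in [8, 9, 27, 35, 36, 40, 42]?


Search for 27:
[0,6] mid=3 arr[3]=35
[0,2] mid=1 arr[1]=9
[2,2] mid=2 arr[2]=27
Total: 3 comparisons


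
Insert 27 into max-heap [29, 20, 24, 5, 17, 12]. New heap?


Append 27: [29, 20, 24, 5, 17, 12, 27]
Bubble up: swap idx 6(27) with idx 2(24)
Result: [29, 20, 27, 5, 17, 12, 24]


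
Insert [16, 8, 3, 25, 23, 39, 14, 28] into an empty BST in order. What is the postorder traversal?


Root = 16; build tree by BST insertion.
Postorder traversal: [3, 14, 8, 23, 28, 39, 25, 16]


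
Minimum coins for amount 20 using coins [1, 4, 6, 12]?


dp[0]=0; dp[i]=1+min(dp[i-c] for c in coins)
...dp[15]=4, dp[16]=2, dp[17]=3, dp[18]=2, dp[19]=3, dp[20]=3
Minimum coins for 20 = 3


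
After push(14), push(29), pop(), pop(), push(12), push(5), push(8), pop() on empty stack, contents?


push(14) -> [14]
push(29) -> [14, 29]
pop() returns 29 -> [14]
pop() returns 14 -> []
push(12) -> [12]
push(5) -> [12, 5]
push(8) -> [12, 5, 8]
pop() returns 8 -> [12, 5]
Final stack (bottom to top): [12, 5]


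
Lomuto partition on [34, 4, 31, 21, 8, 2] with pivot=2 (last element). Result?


Elements <= 2 go left of pivot.
Result: [2, 4, 31, 21, 8, 34], pivot at index 0


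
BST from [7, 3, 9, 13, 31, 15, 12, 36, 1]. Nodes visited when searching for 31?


BST root = 7
Search for 31: compare at each node
Path: [7, 9, 13, 31]


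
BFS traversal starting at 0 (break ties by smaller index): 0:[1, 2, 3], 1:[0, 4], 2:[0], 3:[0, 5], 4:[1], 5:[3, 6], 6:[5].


BFS queue: start with [0]
Visit order: [0, 1, 2, 3, 4, 5, 6]


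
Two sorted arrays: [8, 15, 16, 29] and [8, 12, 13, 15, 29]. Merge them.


Compare heads, take smaller each step.
Merged: [8, 8, 12, 13, 15, 15, 16, 29, 29]


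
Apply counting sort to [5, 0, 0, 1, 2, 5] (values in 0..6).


Count array: [2, 1, 1, 0, 0, 2, 0]
Reconstruct: [0, 0, 1, 2, 5, 5]


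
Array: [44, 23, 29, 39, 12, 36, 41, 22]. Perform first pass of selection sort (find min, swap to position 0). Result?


After one pass: [12, 23, 29, 39, 44, 36, 41, 22]


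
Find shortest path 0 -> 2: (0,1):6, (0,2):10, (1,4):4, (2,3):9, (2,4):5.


Dijkstra from 0:
Distances: {0: 0, 1: 6, 2: 10, 3: 19, 4: 10}
Shortest distance to 2 = 10, path = [0, 2]


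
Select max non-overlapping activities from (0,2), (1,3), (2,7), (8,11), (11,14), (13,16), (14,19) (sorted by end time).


Greedy: pick earliest-ending, then skip overlaps.
Selected (5 activities): [(0, 2), (2, 7), (8, 11), (11, 14), (14, 19)]


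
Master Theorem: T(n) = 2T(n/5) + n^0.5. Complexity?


a=2, b=5, c=0.5. log_5(2)=0.431 < c=0.5. Case 3: O(n^c) = O(sqrt(n))
Complexity: O(sqrt(n))


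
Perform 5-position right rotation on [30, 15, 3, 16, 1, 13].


Right rotate by 5: [15, 3, 16, 1, 13, 30]


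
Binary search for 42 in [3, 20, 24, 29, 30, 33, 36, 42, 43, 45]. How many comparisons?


Search for 42:
[0,9] mid=4 arr[4]=30
[5,9] mid=7 arr[7]=42
Total: 2 comparisons


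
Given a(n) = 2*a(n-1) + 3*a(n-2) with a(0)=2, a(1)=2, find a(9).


Build bottom-up:
...a(7)=2186, a(8)=6562, a(9)=2*6562+3*2186=19682


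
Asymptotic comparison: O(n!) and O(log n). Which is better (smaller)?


logarithmic grows slower than factorial
O(log n) is asymptotically smaller; O(n!) grows faster


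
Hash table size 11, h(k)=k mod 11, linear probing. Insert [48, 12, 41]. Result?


Insertions: 48->slot 4; 12->slot 1; 41->slot 8
Table: [None, 12, None, None, 48, None, None, None, 41, None, None]


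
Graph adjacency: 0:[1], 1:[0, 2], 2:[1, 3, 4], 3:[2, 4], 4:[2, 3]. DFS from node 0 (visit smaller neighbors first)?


DFS stack-based: start with [0]
Visit order: [0, 1, 2, 3, 4]


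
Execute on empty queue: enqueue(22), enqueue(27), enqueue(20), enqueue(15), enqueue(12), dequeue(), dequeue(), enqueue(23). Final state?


enqueue(22) -> [22]
enqueue(27) -> [22, 27]
enqueue(20) -> [22, 27, 20]
enqueue(15) -> [22, 27, 20, 15]
enqueue(12) -> [22, 27, 20, 15, 12]
dequeue() returns 22 -> [27, 20, 15, 12]
dequeue() returns 27 -> [20, 15, 12]
enqueue(23) -> [20, 15, 12, 23]
Final queue (front to back): [20, 15, 12, 23]


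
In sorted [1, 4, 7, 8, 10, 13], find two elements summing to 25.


Two pointers: lo=0, hi=5
No pair sums to 25


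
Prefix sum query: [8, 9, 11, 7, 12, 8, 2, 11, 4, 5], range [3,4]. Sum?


Prefix sums: [0, 8, 17, 28, 35, 47, 55, 57, 68, 72, 77]
Sum[3..4] = prefix[5] - prefix[3] = 47 - 28 = 19


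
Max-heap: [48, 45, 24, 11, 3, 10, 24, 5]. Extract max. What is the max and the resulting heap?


Max = 48
Replace root with last, heapify down
Resulting heap: [45, 11, 24, 5, 3, 10, 24]


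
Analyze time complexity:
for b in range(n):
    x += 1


Per nesting level: O(n) = O(n)
Complexity: O(n)


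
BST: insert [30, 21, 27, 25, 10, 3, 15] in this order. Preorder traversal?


Root = 30; build tree by BST insertion.
Preorder traversal: [30, 21, 10, 3, 15, 27, 25]


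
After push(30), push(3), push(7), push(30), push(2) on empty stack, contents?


push(30) -> [30]
push(3) -> [30, 3]
push(7) -> [30, 3, 7]
push(30) -> [30, 3, 7, 30]
push(2) -> [30, 3, 7, 30, 2]
Final stack (bottom to top): [30, 3, 7, 30, 2]


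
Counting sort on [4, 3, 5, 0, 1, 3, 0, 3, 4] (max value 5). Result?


Count array: [2, 1, 0, 3, 2, 1]
Reconstruct: [0, 0, 1, 3, 3, 3, 4, 4, 5]


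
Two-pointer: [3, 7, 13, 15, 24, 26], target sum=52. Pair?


Two pointers: lo=0, hi=5
No pair sums to 52


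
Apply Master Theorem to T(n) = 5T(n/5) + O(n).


a=5, b=5, c=1. log_5(5)=1 = c=1. Case 2: O(n^c log n) = O(n log n)
Complexity: O(n log n)


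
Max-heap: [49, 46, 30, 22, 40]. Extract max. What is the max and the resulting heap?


Max = 49
Replace root with last, heapify down
Resulting heap: [46, 40, 30, 22]


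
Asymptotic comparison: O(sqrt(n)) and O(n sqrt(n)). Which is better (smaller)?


sublinear grows slower than n^1.5
O(sqrt(n)) is asymptotically smaller; O(n sqrt(n)) grows faster


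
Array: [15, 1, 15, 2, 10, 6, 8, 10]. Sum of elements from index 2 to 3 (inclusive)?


Prefix sums: [0, 15, 16, 31, 33, 43, 49, 57, 67]
Sum[2..3] = prefix[4] - prefix[2] = 33 - 16 = 17


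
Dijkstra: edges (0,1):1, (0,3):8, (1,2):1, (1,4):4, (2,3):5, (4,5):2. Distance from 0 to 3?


Dijkstra from 0:
Distances: {0: 0, 1: 1, 2: 2, 3: 7, 4: 5, 5: 7}
Shortest distance to 3 = 7, path = [0, 1, 2, 3]


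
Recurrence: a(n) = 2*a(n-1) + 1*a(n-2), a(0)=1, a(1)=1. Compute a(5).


Build bottom-up:
...a(3)=7, a(4)=17, a(5)=2*17+1*7=41


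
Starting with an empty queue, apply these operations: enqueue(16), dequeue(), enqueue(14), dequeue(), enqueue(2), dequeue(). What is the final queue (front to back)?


enqueue(16) -> [16]
dequeue() returns 16 -> []
enqueue(14) -> [14]
dequeue() returns 14 -> []
enqueue(2) -> [2]
dequeue() returns 2 -> []
Final queue (front to back): []


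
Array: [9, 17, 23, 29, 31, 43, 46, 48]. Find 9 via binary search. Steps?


Search for 9:
[0,7] mid=3 arr[3]=29
[0,2] mid=1 arr[1]=17
[0,0] mid=0 arr[0]=9
Total: 3 comparisons


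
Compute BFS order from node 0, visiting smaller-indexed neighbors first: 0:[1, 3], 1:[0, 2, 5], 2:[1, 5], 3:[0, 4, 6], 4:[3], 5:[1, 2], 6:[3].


BFS queue: start with [0]
Visit order: [0, 1, 3, 2, 5, 4, 6]


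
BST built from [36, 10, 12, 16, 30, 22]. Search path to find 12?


BST root = 36
Search for 12: compare at each node
Path: [36, 10, 12]


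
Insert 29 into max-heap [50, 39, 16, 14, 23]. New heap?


Append 29: [50, 39, 16, 14, 23, 29]
Bubble up: swap idx 5(29) with idx 2(16)
Result: [50, 39, 29, 14, 23, 16]


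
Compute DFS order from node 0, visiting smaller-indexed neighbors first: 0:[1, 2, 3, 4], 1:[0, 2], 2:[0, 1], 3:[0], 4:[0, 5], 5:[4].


DFS stack-based: start with [0]
Visit order: [0, 1, 2, 3, 4, 5]


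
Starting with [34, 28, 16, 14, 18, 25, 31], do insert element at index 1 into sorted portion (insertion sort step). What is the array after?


After one pass: [28, 34, 16, 14, 18, 25, 31]


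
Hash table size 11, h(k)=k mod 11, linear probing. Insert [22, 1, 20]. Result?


Insertions: 22->slot 0; 1->slot 1; 20->slot 9
Table: [22, 1, None, None, None, None, None, None, None, 20, None]


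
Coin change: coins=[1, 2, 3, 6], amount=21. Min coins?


dp[0]=0; dp[i]=1+min(dp[i-c] for c in coins)
...dp[16]=4, dp[17]=4, dp[18]=3, dp[19]=4, dp[20]=4, dp[21]=4
Minimum coins for 21 = 4


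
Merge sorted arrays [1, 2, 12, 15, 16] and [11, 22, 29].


Compare heads, take smaller each step.
Merged: [1, 2, 11, 12, 15, 16, 22, 29]


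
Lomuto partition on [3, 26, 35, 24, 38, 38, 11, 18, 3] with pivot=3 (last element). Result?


Elements <= 3 go left of pivot.
Result: [3, 3, 35, 24, 38, 38, 11, 18, 26], pivot at index 1


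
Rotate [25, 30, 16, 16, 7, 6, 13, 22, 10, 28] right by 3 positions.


Right rotate by 3: [22, 10, 28, 25, 30, 16, 16, 7, 6, 13]


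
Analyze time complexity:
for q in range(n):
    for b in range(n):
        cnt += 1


Per nesting level: O(n) * O(n) = O(n^2)
Complexity: O(n^2)


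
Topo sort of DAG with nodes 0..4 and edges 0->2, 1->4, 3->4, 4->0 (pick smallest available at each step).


Kahn's algorithm, process smallest node first
Order: [1, 3, 4, 0, 2]


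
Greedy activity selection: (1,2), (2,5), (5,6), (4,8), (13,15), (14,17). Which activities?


Greedy: pick earliest-ending, then skip overlaps.
Selected (4 activities): [(1, 2), (2, 5), (5, 6), (13, 15)]


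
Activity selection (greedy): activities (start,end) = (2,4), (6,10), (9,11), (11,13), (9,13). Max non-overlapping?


Greedy: pick earliest-ending, then skip overlaps.
Selected (3 activities): [(2, 4), (6, 10), (11, 13)]


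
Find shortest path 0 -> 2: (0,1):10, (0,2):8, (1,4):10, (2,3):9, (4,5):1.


Dijkstra from 0:
Distances: {0: 0, 1: 10, 2: 8, 3: 17, 4: 20, 5: 21}
Shortest distance to 2 = 8, path = [0, 2]


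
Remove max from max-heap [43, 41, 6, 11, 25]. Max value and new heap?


Max = 43
Replace root with last, heapify down
Resulting heap: [41, 25, 6, 11]


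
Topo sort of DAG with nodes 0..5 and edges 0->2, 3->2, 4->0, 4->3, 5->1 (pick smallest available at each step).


Kahn's algorithm, process smallest node first
Order: [4, 0, 3, 2, 5, 1]


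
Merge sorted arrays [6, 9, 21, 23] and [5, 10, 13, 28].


Compare heads, take smaller each step.
Merged: [5, 6, 9, 10, 13, 21, 23, 28]


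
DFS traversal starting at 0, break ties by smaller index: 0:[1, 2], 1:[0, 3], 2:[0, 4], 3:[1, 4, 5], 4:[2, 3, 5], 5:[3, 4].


DFS stack-based: start with [0]
Visit order: [0, 1, 3, 4, 2, 5]


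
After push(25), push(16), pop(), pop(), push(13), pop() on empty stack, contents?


push(25) -> [25]
push(16) -> [25, 16]
pop() returns 16 -> [25]
pop() returns 25 -> []
push(13) -> [13]
pop() returns 13 -> []
Final stack (bottom to top): []


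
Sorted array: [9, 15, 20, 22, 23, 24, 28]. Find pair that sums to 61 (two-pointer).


Two pointers: lo=0, hi=6
No pair sums to 61


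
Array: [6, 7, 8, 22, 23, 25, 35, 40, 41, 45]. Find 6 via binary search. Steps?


Search for 6:
[0,9] mid=4 arr[4]=23
[0,3] mid=1 arr[1]=7
[0,0] mid=0 arr[0]=6
Total: 3 comparisons


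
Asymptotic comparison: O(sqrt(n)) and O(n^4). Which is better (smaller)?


sublinear grows slower than quartic
O(sqrt(n)) is asymptotically smaller; O(n^4) grows faster


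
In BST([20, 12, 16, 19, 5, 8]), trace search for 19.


BST root = 20
Search for 19: compare at each node
Path: [20, 12, 16, 19]


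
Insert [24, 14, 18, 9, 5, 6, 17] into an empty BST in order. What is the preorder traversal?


Root = 24; build tree by BST insertion.
Preorder traversal: [24, 14, 9, 5, 6, 18, 17]


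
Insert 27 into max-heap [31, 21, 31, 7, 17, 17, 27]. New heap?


Append 27: [31, 21, 31, 7, 17, 17, 27, 27]
Bubble up: swap idx 7(27) with idx 3(7); swap idx 3(27) with idx 1(21)
Result: [31, 27, 31, 21, 17, 17, 27, 7]


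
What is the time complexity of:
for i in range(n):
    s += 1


Per nesting level: O(n) = O(n)
Complexity: O(n)


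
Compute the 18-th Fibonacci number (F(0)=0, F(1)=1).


F(n)=F(n-1)+F(n-2)
...F(16)=987, F(17)=1597, F(18)=2584


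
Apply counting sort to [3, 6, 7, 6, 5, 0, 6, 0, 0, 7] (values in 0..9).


Count array: [3, 0, 0, 1, 0, 1, 3, 2, 0, 0]
Reconstruct: [0, 0, 0, 3, 5, 6, 6, 6, 7, 7]


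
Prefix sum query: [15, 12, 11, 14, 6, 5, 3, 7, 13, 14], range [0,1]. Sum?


Prefix sums: [0, 15, 27, 38, 52, 58, 63, 66, 73, 86, 100]
Sum[0..1] = prefix[2] - prefix[0] = 27 - 0 = 27


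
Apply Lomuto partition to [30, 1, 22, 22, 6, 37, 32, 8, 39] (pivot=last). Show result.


Elements <= 39 go left of pivot.
Result: [30, 1, 22, 22, 6, 37, 32, 8, 39], pivot at index 8


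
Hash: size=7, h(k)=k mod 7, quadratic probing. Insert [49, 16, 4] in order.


Insertions: 49->slot 0; 16->slot 2; 4->slot 4
Table: [49, None, 16, None, 4, None, None]


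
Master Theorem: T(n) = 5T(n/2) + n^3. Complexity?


a=5, b=2, c=3. log_2(5)=2.322 < c=3. Case 3: O(n^c) = O(n^3)
Complexity: O(n^3)


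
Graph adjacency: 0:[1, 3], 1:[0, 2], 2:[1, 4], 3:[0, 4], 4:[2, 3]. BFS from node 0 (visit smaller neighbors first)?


BFS queue: start with [0]
Visit order: [0, 1, 3, 2, 4]


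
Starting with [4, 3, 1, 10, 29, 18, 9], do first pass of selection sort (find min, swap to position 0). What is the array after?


After one pass: [1, 3, 4, 10, 29, 18, 9]


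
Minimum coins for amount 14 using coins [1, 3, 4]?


dp[0]=0; dp[i]=1+min(dp[i-c] for c in coins)
...dp[9]=3, dp[10]=3, dp[11]=3, dp[12]=3, dp[13]=4, dp[14]=4
Minimum coins for 14 = 4


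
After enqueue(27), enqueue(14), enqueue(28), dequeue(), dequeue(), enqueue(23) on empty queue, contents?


enqueue(27) -> [27]
enqueue(14) -> [27, 14]
enqueue(28) -> [27, 14, 28]
dequeue() returns 27 -> [14, 28]
dequeue() returns 14 -> [28]
enqueue(23) -> [28, 23]
Final queue (front to back): [28, 23]


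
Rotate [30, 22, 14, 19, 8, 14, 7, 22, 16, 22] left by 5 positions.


Left rotate by 5: [14, 7, 22, 16, 22, 30, 22, 14, 19, 8]


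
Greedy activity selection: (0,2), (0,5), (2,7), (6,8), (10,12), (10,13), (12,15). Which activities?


Greedy: pick earliest-ending, then skip overlaps.
Selected (4 activities): [(0, 2), (2, 7), (10, 12), (12, 15)]


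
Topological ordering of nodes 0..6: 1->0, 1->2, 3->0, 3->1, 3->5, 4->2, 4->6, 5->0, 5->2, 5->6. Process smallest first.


Kahn's algorithm, process smallest node first
Order: [3, 1, 4, 5, 0, 2, 6]


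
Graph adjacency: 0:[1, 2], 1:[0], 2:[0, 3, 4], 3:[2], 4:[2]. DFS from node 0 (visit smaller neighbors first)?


DFS stack-based: start with [0]
Visit order: [0, 1, 2, 3, 4]


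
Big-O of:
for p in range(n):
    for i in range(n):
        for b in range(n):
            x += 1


Per nesting level: O(n) * O(n) * O(n) = O(n^3)
Complexity: O(n^3)


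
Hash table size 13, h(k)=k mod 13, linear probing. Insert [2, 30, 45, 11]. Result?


Insertions: 2->slot 2; 30->slot 4; 45->slot 6; 11->slot 11
Table: [None, None, 2, None, 30, None, 45, None, None, None, None, 11, None]


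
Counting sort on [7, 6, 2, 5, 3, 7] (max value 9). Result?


Count array: [0, 0, 1, 1, 0, 1, 1, 2, 0, 0]
Reconstruct: [2, 3, 5, 6, 7, 7]


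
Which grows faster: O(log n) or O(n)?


logarithmic grows slower than linear
O(log n) is asymptotically smaller; O(n) grows faster


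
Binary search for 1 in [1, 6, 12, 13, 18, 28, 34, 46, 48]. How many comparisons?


Search for 1:
[0,8] mid=4 arr[4]=18
[0,3] mid=1 arr[1]=6
[0,0] mid=0 arr[0]=1
Total: 3 comparisons


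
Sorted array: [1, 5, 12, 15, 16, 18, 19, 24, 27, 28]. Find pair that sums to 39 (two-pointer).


Two pointers: lo=0, hi=9
Found pair: (12, 27) summing to 39


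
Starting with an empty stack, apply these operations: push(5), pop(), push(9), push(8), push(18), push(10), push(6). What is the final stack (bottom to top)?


push(5) -> [5]
pop() returns 5 -> []
push(9) -> [9]
push(8) -> [9, 8]
push(18) -> [9, 8, 18]
push(10) -> [9, 8, 18, 10]
push(6) -> [9, 8, 18, 10, 6]
Final stack (bottom to top): [9, 8, 18, 10, 6]


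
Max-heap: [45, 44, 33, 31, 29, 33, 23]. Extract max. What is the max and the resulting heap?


Max = 45
Replace root with last, heapify down
Resulting heap: [44, 31, 33, 23, 29, 33]


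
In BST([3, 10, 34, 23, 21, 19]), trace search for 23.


BST root = 3
Search for 23: compare at each node
Path: [3, 10, 34, 23]


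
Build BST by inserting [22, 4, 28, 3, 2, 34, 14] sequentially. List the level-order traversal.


Root = 22; build tree by BST insertion.
Level-Order traversal: [22, 4, 28, 3, 14, 34, 2]


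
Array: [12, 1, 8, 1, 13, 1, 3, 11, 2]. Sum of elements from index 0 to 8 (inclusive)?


Prefix sums: [0, 12, 13, 21, 22, 35, 36, 39, 50, 52]
Sum[0..8] = prefix[9] - prefix[0] = 52 - 0 = 52


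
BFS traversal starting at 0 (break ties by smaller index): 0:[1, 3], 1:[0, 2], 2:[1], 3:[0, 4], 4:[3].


BFS queue: start with [0]
Visit order: [0, 1, 3, 2, 4]


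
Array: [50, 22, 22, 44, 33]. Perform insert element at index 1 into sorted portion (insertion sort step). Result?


After one pass: [22, 50, 22, 44, 33]


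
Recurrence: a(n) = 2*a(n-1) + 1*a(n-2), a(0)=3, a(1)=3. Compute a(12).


Build bottom-up:
...a(10)=10089, a(11)=24357, a(12)=2*24357+1*10089=58803


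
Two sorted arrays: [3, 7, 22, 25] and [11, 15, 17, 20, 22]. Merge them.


Compare heads, take smaller each step.
Merged: [3, 7, 11, 15, 17, 20, 22, 22, 25]


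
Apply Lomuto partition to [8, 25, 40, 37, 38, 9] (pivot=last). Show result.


Elements <= 9 go left of pivot.
Result: [8, 9, 40, 37, 38, 25], pivot at index 1


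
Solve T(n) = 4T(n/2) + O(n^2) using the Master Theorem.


a=4, b=2, c=2. log_2(4)=2 = c=2. Case 2: O(n^c log n) = O(n^2 log n)
Complexity: O(n^2 log n)


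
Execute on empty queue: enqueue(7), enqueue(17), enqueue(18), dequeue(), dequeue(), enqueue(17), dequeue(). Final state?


enqueue(7) -> [7]
enqueue(17) -> [7, 17]
enqueue(18) -> [7, 17, 18]
dequeue() returns 7 -> [17, 18]
dequeue() returns 17 -> [18]
enqueue(17) -> [18, 17]
dequeue() returns 18 -> [17]
Final queue (front to back): [17]


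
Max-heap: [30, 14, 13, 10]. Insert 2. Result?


Append 2: [30, 14, 13, 10, 2]
Bubble up: no swaps needed
Result: [30, 14, 13, 10, 2]


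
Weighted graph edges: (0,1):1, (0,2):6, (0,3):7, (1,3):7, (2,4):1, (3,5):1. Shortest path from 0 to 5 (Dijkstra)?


Dijkstra from 0:
Distances: {0: 0, 1: 1, 2: 6, 3: 7, 4: 7, 5: 8}
Shortest distance to 5 = 8, path = [0, 3, 5]


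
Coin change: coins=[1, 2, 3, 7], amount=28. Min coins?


dp[0]=0; dp[i]=1+min(dp[i-c] for c in coins)
...dp[23]=4, dp[24]=4, dp[25]=5, dp[26]=5, dp[27]=5, dp[28]=4
Minimum coins for 28 = 4


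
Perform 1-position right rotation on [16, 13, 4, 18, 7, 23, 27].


Right rotate by 1: [27, 16, 13, 4, 18, 7, 23]


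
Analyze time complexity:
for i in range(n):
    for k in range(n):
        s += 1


Per nesting level: O(n) * O(n) = O(n^2)
Complexity: O(n^2)


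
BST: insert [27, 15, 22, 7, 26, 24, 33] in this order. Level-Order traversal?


Root = 27; build tree by BST insertion.
Level-Order traversal: [27, 15, 33, 7, 22, 26, 24]


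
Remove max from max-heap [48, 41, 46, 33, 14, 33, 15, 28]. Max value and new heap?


Max = 48
Replace root with last, heapify down
Resulting heap: [46, 41, 33, 33, 14, 28, 15]


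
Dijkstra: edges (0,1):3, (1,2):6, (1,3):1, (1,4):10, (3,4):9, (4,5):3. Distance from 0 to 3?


Dijkstra from 0:
Distances: {0: 0, 1: 3, 2: 9, 3: 4, 4: 13, 5: 16}
Shortest distance to 3 = 4, path = [0, 1, 3]


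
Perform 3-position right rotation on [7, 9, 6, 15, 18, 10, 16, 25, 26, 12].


Right rotate by 3: [25, 26, 12, 7, 9, 6, 15, 18, 10, 16]


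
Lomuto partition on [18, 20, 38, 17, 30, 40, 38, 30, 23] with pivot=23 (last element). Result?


Elements <= 23 go left of pivot.
Result: [18, 20, 17, 23, 30, 40, 38, 30, 38], pivot at index 3


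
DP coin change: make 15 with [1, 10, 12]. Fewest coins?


dp[0]=0; dp[i]=1+min(dp[i-c] for c in coins)
...dp[10]=1, dp[11]=2, dp[12]=1, dp[13]=2, dp[14]=3, dp[15]=4
Minimum coins for 15 = 4


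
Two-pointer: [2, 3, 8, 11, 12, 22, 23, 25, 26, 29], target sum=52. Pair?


Two pointers: lo=0, hi=9
Found pair: (23, 29) summing to 52


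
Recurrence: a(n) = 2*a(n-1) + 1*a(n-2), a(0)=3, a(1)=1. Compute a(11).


Build bottom-up:
...a(9)=2209, a(10)=5333, a(11)=2*5333+1*2209=12875


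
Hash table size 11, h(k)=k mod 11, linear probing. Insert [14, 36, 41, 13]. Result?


Insertions: 14->slot 3; 36->slot 4; 41->slot 8; 13->slot 2
Table: [None, None, 13, 14, 36, None, None, None, 41, None, None]


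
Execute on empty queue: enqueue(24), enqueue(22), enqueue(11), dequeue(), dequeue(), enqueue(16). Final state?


enqueue(24) -> [24]
enqueue(22) -> [24, 22]
enqueue(11) -> [24, 22, 11]
dequeue() returns 24 -> [22, 11]
dequeue() returns 22 -> [11]
enqueue(16) -> [11, 16]
Final queue (front to back): [11, 16]


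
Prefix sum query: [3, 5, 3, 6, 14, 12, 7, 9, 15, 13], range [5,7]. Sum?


Prefix sums: [0, 3, 8, 11, 17, 31, 43, 50, 59, 74, 87]
Sum[5..7] = prefix[8] - prefix[5] = 59 - 31 = 28


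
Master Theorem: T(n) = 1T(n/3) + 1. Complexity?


a=1, b=3, c=0. log_3(1)=0 = c=0. Case 2: O(n^c log n) = O(log n)
Complexity: O(log n)


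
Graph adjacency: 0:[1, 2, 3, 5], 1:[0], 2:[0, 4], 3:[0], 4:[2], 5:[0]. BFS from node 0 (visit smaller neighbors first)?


BFS queue: start with [0]
Visit order: [0, 1, 2, 3, 5, 4]


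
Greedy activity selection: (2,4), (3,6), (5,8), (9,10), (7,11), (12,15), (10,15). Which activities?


Greedy: pick earliest-ending, then skip overlaps.
Selected (4 activities): [(2, 4), (5, 8), (9, 10), (12, 15)]


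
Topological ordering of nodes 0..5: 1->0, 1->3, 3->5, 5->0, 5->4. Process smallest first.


Kahn's algorithm, process smallest node first
Order: [1, 2, 3, 5, 0, 4]


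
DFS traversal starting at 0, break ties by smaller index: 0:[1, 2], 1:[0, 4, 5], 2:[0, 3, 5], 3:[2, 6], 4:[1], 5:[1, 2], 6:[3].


DFS stack-based: start with [0]
Visit order: [0, 1, 4, 5, 2, 3, 6]


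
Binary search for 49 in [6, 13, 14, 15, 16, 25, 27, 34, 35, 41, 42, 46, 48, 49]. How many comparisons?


Search for 49:
[0,13] mid=6 arr[6]=27
[7,13] mid=10 arr[10]=42
[11,13] mid=12 arr[12]=48
[13,13] mid=13 arr[13]=49
Total: 4 comparisons


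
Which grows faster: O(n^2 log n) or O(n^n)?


n^2 log n grows slower than n^n
O(n^2 log n) is asymptotically smaller; O(n^n) grows faster


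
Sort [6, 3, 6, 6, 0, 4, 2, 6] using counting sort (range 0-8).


Count array: [1, 0, 1, 1, 1, 0, 4, 0, 0]
Reconstruct: [0, 2, 3, 4, 6, 6, 6, 6]


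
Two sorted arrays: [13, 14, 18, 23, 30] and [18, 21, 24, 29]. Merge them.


Compare heads, take smaller each step.
Merged: [13, 14, 18, 18, 21, 23, 24, 29, 30]


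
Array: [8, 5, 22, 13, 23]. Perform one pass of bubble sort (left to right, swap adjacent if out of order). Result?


After one pass: [5, 8, 13, 22, 23]


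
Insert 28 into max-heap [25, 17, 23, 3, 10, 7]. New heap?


Append 28: [25, 17, 23, 3, 10, 7, 28]
Bubble up: swap idx 6(28) with idx 2(23); swap idx 2(28) with idx 0(25)
Result: [28, 17, 25, 3, 10, 7, 23]


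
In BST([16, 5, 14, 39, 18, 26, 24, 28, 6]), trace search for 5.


BST root = 16
Search for 5: compare at each node
Path: [16, 5]


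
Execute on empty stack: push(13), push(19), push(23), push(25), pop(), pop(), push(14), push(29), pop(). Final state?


push(13) -> [13]
push(19) -> [13, 19]
push(23) -> [13, 19, 23]
push(25) -> [13, 19, 23, 25]
pop() returns 25 -> [13, 19, 23]
pop() returns 23 -> [13, 19]
push(14) -> [13, 19, 14]
push(29) -> [13, 19, 14, 29]
pop() returns 29 -> [13, 19, 14]
Final stack (bottom to top): [13, 19, 14]


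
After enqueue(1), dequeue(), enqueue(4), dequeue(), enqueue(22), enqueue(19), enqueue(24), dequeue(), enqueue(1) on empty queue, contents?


enqueue(1) -> [1]
dequeue() returns 1 -> []
enqueue(4) -> [4]
dequeue() returns 4 -> []
enqueue(22) -> [22]
enqueue(19) -> [22, 19]
enqueue(24) -> [22, 19, 24]
dequeue() returns 22 -> [19, 24]
enqueue(1) -> [19, 24, 1]
Final queue (front to back): [19, 24, 1]


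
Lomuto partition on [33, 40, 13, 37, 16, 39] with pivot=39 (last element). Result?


Elements <= 39 go left of pivot.
Result: [33, 13, 37, 16, 39, 40], pivot at index 4


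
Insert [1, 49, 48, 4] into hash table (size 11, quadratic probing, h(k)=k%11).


Insertions: 1->slot 1; 49->slot 5; 48->slot 4; 4->slot 8
Table: [None, 1, None, None, 48, 49, None, None, 4, None, None]


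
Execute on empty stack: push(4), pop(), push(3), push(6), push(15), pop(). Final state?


push(4) -> [4]
pop() returns 4 -> []
push(3) -> [3]
push(6) -> [3, 6]
push(15) -> [3, 6, 15]
pop() returns 15 -> [3, 6]
Final stack (bottom to top): [3, 6]


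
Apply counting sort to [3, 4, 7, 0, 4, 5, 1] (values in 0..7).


Count array: [1, 1, 0, 1, 2, 1, 0, 1]
Reconstruct: [0, 1, 3, 4, 4, 5, 7]


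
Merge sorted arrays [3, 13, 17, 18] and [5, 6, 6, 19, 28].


Compare heads, take smaller each step.
Merged: [3, 5, 6, 6, 13, 17, 18, 19, 28]


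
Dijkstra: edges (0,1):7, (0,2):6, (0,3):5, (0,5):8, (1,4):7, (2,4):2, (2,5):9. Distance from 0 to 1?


Dijkstra from 0:
Distances: {0: 0, 1: 7, 2: 6, 3: 5, 4: 8, 5: 8}
Shortest distance to 1 = 7, path = [0, 1]


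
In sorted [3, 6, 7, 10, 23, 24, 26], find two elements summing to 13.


Two pointers: lo=0, hi=6
Found pair: (3, 10) summing to 13


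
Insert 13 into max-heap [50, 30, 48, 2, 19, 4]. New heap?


Append 13: [50, 30, 48, 2, 19, 4, 13]
Bubble up: no swaps needed
Result: [50, 30, 48, 2, 19, 4, 13]


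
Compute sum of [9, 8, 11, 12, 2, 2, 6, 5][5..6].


Prefix sums: [0, 9, 17, 28, 40, 42, 44, 50, 55]
Sum[5..6] = prefix[7] - prefix[5] = 50 - 42 = 8


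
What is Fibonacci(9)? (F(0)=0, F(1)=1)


F(n)=F(n-1)+F(n-2)
...F(7)=13, F(8)=21, F(9)=34


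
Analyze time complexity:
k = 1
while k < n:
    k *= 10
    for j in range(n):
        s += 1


Per nesting level: O(log n) * O(n) = O(n log n)
Complexity: O(n log n)


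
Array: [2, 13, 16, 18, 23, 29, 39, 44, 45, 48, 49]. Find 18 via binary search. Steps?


Search for 18:
[0,10] mid=5 arr[5]=29
[0,4] mid=2 arr[2]=16
[3,4] mid=3 arr[3]=18
Total: 3 comparisons


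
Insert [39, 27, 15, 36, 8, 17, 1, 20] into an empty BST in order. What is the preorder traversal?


Root = 39; build tree by BST insertion.
Preorder traversal: [39, 27, 15, 8, 1, 17, 20, 36]


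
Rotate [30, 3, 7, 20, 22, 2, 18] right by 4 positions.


Right rotate by 4: [20, 22, 2, 18, 30, 3, 7]


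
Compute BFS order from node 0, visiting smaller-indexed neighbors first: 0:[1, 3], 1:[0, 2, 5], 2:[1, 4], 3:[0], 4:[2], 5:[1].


BFS queue: start with [0]
Visit order: [0, 1, 3, 2, 5, 4]
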